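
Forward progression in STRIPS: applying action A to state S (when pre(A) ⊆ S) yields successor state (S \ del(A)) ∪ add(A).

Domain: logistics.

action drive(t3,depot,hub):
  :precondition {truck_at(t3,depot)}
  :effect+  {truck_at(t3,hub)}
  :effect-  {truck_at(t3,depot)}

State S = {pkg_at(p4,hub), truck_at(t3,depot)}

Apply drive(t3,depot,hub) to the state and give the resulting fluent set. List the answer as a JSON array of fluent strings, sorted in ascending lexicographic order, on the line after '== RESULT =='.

Progress:
  pre ⊆ S: {truck_at(t3,depot)} ⊆ S  — applicable
  S \ del = {pkg_at(p4,hub)}
  ∪ add   = {pkg_at(p4,hub), truck_at(t3,hub)}

== RESULT ==
["pkg_at(p4,hub)", "truck_at(t3,hub)"]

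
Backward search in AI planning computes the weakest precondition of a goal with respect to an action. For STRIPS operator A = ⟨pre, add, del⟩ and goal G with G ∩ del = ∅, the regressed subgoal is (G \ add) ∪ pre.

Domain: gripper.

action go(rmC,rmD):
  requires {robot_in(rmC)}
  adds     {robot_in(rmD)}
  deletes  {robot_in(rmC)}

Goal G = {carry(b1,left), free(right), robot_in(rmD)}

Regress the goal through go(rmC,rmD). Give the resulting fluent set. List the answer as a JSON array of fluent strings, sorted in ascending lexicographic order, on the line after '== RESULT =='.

Regress:
  G ∩ del = {}  (empty — regression defined)
  G \ add = {carry(b1,left), free(right), robot_in(rmD)} \ {robot_in(rmD)} = {carry(b1,left), free(right)}
  ∪ pre   = {carry(b1,left), free(right)} ∪ {robot_in(rmC)}
          = {carry(b1,left), free(right), robot_in(rmC)}

== RESULT ==
["carry(b1,left)", "free(right)", "robot_in(rmC)"]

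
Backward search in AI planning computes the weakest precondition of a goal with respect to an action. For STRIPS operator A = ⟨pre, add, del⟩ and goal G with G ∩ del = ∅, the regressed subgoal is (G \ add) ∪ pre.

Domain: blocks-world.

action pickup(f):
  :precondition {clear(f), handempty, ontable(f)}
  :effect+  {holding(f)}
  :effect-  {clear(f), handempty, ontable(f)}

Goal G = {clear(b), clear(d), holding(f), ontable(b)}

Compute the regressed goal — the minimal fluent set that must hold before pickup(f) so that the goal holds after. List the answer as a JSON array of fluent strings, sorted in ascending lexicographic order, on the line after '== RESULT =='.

Compute (G \ add) ∪ pre:
  G ∩ del = {}  (empty — regression defined)
  G \ add = {clear(b), clear(d), holding(f), ontable(b)} \ {holding(f)} = {clear(b), clear(d), ontable(b)}
  ∪ pre   = {clear(b), clear(d), ontable(b)} ∪ {clear(f), handempty, ontable(f)}
          = {clear(b), clear(d), clear(f), handempty, ontable(b), ontable(f)}

== RESULT ==
["clear(b)", "clear(d)", "clear(f)", "handempty", "ontable(b)", "ontable(f)"]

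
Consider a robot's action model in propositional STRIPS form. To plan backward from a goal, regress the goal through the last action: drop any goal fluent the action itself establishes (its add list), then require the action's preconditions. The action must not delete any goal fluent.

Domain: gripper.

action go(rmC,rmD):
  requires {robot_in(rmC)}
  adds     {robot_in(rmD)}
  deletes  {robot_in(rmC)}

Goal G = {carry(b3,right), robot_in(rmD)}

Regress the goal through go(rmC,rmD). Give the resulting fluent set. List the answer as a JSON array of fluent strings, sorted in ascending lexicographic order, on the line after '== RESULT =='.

Regress:
  G ∩ del = {}  (empty — regression defined)
  G \ add = {carry(b3,right), robot_in(rmD)} \ {robot_in(rmD)} = {carry(b3,right)}
  ∪ pre   = {carry(b3,right)} ∪ {robot_in(rmC)}
          = {carry(b3,right), robot_in(rmC)}

== RESULT ==
["carry(b3,right)", "robot_in(rmC)"]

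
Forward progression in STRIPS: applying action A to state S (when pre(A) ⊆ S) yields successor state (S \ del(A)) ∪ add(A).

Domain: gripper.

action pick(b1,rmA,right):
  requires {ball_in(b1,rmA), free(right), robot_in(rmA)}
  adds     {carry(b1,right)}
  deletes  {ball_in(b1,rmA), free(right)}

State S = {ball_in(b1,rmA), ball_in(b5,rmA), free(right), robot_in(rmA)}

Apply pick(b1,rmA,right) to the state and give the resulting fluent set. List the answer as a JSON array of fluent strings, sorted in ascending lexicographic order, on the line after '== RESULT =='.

Progress:
  pre ⊆ S: {ball_in(b1,rmA), free(right), robot_in(rmA)} ⊆ S  — applicable
  S \ del = {ball_in(b5,rmA), robot_in(rmA)}
  ∪ add   = {ball_in(b5,rmA), carry(b1,right), robot_in(rmA)}

== RESULT ==
["ball_in(b5,rmA)", "carry(b1,right)", "robot_in(rmA)"]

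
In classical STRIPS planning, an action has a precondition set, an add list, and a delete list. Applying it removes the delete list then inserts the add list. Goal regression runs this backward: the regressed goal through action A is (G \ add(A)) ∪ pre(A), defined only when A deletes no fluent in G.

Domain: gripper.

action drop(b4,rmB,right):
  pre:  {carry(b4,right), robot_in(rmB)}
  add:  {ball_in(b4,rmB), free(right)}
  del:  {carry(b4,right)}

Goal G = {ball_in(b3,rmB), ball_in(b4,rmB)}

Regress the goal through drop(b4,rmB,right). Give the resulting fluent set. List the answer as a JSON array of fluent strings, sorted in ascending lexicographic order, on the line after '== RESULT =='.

Compute (G \ add) ∪ pre:
  G ∩ del = {}  (empty — regression defined)
  G \ add = {ball_in(b3,rmB), ball_in(b4,rmB)} \ {ball_in(b4,rmB), free(right)} = {ball_in(b3,rmB)}
  ∪ pre   = {ball_in(b3,rmB)} ∪ {carry(b4,right), robot_in(rmB)}
          = {ball_in(b3,rmB), carry(b4,right), robot_in(rmB)}

== RESULT ==
["ball_in(b3,rmB)", "carry(b4,right)", "robot_in(rmB)"]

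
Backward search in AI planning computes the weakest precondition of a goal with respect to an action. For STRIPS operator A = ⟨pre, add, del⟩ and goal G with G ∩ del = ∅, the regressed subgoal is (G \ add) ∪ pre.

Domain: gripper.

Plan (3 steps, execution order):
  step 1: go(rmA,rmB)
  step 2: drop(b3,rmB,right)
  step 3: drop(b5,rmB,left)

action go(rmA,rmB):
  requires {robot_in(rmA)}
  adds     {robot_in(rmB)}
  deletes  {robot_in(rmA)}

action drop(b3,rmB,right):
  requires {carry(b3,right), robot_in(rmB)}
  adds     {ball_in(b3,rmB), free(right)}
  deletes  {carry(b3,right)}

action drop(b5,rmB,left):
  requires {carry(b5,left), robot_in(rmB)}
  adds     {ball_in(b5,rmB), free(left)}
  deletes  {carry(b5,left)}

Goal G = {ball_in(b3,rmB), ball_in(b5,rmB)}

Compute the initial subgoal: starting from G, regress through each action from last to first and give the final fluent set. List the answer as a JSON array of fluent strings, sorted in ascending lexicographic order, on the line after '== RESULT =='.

Work backward from the goal:
  through step 3 (drop(b5,rmB,left)): drop {ball_in(b5,rmB)}, keep {ball_in(b3,rmB)}, require {carry(b5,left), robot_in(rmB)}
    → {ball_in(b3,rmB), carry(b5,left), robot_in(rmB)}
  through step 2 (drop(b3,rmB,right)): drop {ball_in(b3,rmB)}, keep {carry(b5,left), robot_in(rmB)}, require {carry(b3,right), robot_in(rmB)}
    → {carry(b3,right), carry(b5,left), robot_in(rmB)}
  through step 1 (go(rmA,rmB)): drop {robot_in(rmB)}, keep {carry(b3,right), carry(b5,left)}, require {robot_in(rmA)}
    → {carry(b3,right), carry(b5,left), robot_in(rmA)}

== RESULT ==
["carry(b3,right)", "carry(b5,left)", "robot_in(rmA)"]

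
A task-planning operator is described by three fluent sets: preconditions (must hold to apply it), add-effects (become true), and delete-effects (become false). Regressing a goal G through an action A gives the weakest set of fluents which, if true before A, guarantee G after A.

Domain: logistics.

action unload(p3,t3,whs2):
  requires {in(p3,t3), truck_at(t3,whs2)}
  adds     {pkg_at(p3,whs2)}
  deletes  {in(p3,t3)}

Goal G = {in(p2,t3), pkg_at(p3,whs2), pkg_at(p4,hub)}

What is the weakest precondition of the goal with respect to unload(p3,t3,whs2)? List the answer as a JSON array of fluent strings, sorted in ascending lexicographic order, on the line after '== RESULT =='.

Compute (G \ add) ∪ pre:
  G ∩ del = {}  (empty — regression defined)
  G \ add = {in(p2,t3), pkg_at(p3,whs2), pkg_at(p4,hub)} \ {pkg_at(p3,whs2)} = {in(p2,t3), pkg_at(p4,hub)}
  ∪ pre   = {in(p2,t3), pkg_at(p4,hub)} ∪ {in(p3,t3), truck_at(t3,whs2)}
          = {in(p2,t3), in(p3,t3), pkg_at(p4,hub), truck_at(t3,whs2)}

== RESULT ==
["in(p2,t3)", "in(p3,t3)", "pkg_at(p4,hub)", "truck_at(t3,whs2)"]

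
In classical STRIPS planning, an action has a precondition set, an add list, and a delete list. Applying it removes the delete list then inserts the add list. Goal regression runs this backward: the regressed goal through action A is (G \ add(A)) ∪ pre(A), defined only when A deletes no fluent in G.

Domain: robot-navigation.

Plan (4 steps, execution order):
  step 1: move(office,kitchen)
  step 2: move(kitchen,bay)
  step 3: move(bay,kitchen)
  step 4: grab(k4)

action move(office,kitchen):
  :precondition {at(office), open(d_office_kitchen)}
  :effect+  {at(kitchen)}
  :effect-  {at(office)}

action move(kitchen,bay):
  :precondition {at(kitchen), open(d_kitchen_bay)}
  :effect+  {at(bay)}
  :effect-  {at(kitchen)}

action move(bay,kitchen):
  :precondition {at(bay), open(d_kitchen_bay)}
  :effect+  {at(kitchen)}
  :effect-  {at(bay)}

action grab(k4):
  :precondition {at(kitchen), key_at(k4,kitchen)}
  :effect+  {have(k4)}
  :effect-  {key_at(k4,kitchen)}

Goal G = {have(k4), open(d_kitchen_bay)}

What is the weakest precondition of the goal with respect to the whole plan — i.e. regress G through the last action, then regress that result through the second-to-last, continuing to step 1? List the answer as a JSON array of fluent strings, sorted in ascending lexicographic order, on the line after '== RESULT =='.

Regress step by step:
  through step 4 (grab(k4)): drop {have(k4)}, keep {open(d_kitchen_bay)}, require {at(kitchen), key_at(k4,kitchen)}
    → {at(kitchen), key_at(k4,kitchen), open(d_kitchen_bay)}
  through step 3 (move(bay,kitchen)): drop {at(kitchen)}, keep {key_at(k4,kitchen), open(d_kitchen_bay)}, require {at(bay), open(d_kitchen_bay)}
    → {at(bay), key_at(k4,kitchen), open(d_kitchen_bay)}
  through step 2 (move(kitchen,bay)): drop {at(bay)}, keep {key_at(k4,kitchen), open(d_kitchen_bay)}, require {at(kitchen), open(d_kitchen_bay)}
    → {at(kitchen), key_at(k4,kitchen), open(d_kitchen_bay)}
  through step 1 (move(office,kitchen)): drop {at(kitchen)}, keep {key_at(k4,kitchen), open(d_kitchen_bay)}, require {at(office), open(d_office_kitchen)}
    → {at(office), key_at(k4,kitchen), open(d_kitchen_bay), open(d_office_kitchen)}

== RESULT ==
["at(office)", "key_at(k4,kitchen)", "open(d_kitchen_bay)", "open(d_office_kitchen)"]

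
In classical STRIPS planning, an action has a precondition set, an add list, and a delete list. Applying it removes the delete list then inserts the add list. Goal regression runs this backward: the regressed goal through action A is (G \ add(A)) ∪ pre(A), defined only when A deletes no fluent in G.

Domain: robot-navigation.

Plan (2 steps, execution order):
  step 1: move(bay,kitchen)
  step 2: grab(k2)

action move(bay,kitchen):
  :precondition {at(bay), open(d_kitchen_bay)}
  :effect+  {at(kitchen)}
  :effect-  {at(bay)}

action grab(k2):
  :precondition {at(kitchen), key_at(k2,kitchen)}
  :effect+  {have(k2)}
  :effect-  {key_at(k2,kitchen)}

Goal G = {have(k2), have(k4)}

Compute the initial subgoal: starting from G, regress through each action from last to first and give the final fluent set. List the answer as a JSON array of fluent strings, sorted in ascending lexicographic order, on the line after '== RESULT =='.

Regress step by step:
  through step 2 (grab(k2)): drop {have(k2)}, keep {have(k4)}, require {at(kitchen), key_at(k2,kitchen)}
    → {at(kitchen), have(k4), key_at(k2,kitchen)}
  through step 1 (move(bay,kitchen)): drop {at(kitchen)}, keep {have(k4), key_at(k2,kitchen)}, require {at(bay), open(d_kitchen_bay)}
    → {at(bay), have(k4), key_at(k2,kitchen), open(d_kitchen_bay)}

== RESULT ==
["at(bay)", "have(k4)", "key_at(k2,kitchen)", "open(d_kitchen_bay)"]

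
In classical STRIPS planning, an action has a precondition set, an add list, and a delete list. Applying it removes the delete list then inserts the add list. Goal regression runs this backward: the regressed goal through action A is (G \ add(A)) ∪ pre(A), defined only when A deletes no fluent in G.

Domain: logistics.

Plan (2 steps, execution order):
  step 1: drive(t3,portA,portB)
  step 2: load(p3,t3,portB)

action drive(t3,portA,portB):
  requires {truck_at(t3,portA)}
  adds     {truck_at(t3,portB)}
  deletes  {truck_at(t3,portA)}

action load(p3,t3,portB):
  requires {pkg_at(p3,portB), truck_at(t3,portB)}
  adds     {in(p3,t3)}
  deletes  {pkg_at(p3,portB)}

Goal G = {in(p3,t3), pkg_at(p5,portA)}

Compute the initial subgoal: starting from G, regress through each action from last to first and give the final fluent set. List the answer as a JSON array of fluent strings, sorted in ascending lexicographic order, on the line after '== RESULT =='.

Regress step by step:
  through step 2 (load(p3,t3,portB)): drop {in(p3,t3)}, keep {pkg_at(p5,portA)}, require {pkg_at(p3,portB), truck_at(t3,portB)}
    → {pkg_at(p3,portB), pkg_at(p5,portA), truck_at(t3,portB)}
  through step 1 (drive(t3,portA,portB)): drop {truck_at(t3,portB)}, keep {pkg_at(p3,portB), pkg_at(p5,portA)}, require {truck_at(t3,portA)}
    → {pkg_at(p3,portB), pkg_at(p5,portA), truck_at(t3,portA)}

== RESULT ==
["pkg_at(p3,portB)", "pkg_at(p5,portA)", "truck_at(t3,portA)"]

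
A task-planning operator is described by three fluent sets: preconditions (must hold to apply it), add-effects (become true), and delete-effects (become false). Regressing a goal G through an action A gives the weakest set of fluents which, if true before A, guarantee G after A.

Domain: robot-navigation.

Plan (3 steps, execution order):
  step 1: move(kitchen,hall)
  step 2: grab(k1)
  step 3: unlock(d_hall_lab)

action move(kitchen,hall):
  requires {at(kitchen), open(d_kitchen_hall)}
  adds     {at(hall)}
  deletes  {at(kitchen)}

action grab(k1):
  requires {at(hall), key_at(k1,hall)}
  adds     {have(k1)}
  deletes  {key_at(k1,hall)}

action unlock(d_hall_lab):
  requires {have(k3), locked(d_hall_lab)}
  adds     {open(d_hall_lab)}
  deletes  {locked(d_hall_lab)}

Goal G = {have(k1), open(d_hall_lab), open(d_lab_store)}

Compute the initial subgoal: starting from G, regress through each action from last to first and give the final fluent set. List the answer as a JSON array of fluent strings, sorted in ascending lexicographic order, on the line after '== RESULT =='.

Regress step by step:
  through step 3 (unlock(d_hall_lab)): drop {open(d_hall_lab)}, keep {have(k1), open(d_lab_store)}, require {have(k3), locked(d_hall_lab)}
    → {have(k1), have(k3), locked(d_hall_lab), open(d_lab_store)}
  through step 2 (grab(k1)): drop {have(k1)}, keep {have(k3), locked(d_hall_lab), open(d_lab_store)}, require {at(hall), key_at(k1,hall)}
    → {at(hall), have(k3), key_at(k1,hall), locked(d_hall_lab), open(d_lab_store)}
  through step 1 (move(kitchen,hall)): drop {at(hall)}, keep {have(k3), key_at(k1,hall), locked(d_hall_lab), open(d_lab_store)}, require {at(kitchen), open(d_kitchen_hall)}
    → {at(kitchen), have(k3), key_at(k1,hall), locked(d_hall_lab), open(d_kitchen_hall), open(d_lab_store)}

== RESULT ==
["at(kitchen)", "have(k3)", "key_at(k1,hall)", "locked(d_hall_lab)", "open(d_kitchen_hall)", "open(d_lab_store)"]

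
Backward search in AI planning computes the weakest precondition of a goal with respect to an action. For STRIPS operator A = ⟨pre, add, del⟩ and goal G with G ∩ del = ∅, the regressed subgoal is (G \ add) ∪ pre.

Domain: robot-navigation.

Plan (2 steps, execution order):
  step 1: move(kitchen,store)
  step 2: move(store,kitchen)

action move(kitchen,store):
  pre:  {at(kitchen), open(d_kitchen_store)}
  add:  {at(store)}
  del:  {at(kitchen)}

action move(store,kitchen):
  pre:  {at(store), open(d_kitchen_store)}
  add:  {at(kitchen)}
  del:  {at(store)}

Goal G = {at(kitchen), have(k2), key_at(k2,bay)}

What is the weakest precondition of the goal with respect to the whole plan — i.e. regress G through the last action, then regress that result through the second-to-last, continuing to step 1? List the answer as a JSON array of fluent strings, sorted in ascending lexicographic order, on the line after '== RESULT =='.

Work backward from the goal:
  through step 2 (move(store,kitchen)): drop {at(kitchen)}, keep {have(k2), key_at(k2,bay)}, require {at(store), open(d_kitchen_store)}
    → {at(store), have(k2), key_at(k2,bay), open(d_kitchen_store)}
  through step 1 (move(kitchen,store)): drop {at(store)}, keep {have(k2), key_at(k2,bay), open(d_kitchen_store)}, require {at(kitchen), open(d_kitchen_store)}
    → {at(kitchen), have(k2), key_at(k2,bay), open(d_kitchen_store)}

== RESULT ==
["at(kitchen)", "have(k2)", "key_at(k2,bay)", "open(d_kitchen_store)"]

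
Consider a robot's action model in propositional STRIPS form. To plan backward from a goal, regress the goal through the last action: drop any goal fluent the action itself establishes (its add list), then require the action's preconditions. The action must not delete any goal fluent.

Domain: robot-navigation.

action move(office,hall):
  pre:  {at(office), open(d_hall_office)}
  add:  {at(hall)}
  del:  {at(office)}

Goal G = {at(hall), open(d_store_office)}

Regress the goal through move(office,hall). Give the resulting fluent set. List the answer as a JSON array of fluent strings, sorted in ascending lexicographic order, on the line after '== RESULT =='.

Compute (G \ add) ∪ pre:
  G ∩ del = {}  (empty — regression defined)
  G \ add = {at(hall), open(d_store_office)} \ {at(hall)} = {open(d_store_office)}
  ∪ pre   = {open(d_store_office)} ∪ {at(office), open(d_hall_office)}
          = {at(office), open(d_hall_office), open(d_store_office)}

== RESULT ==
["at(office)", "open(d_hall_office)", "open(d_store_office)"]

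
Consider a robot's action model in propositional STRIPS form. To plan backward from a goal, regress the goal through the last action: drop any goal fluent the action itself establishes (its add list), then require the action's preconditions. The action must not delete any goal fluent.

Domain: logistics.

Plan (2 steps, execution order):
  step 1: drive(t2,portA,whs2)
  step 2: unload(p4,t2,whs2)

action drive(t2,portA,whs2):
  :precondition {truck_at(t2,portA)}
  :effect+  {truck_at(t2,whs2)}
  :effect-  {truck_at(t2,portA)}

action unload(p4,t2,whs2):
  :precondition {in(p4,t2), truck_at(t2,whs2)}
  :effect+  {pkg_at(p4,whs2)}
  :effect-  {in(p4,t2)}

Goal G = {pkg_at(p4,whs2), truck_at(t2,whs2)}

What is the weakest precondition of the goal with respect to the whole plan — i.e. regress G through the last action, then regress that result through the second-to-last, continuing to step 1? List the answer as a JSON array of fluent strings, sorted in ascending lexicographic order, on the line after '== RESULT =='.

Regress step by step:
  through step 2 (unload(p4,t2,whs2)): drop {pkg_at(p4,whs2)}, keep {truck_at(t2,whs2)}, require {in(p4,t2), truck_at(t2,whs2)}
    → {in(p4,t2), truck_at(t2,whs2)}
  through step 1 (drive(t2,portA,whs2)): drop {truck_at(t2,whs2)}, keep {in(p4,t2)}, require {truck_at(t2,portA)}
    → {in(p4,t2), truck_at(t2,portA)}

== RESULT ==
["in(p4,t2)", "truck_at(t2,portA)"]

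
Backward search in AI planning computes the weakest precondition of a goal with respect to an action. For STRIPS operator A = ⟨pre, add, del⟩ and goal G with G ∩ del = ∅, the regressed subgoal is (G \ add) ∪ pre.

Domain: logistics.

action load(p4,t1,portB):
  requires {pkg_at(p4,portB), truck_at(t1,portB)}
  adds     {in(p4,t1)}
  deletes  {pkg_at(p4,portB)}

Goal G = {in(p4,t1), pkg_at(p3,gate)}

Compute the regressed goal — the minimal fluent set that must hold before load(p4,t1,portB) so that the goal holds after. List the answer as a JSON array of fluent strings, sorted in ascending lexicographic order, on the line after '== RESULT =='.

Regress:
  G ∩ del = {}  (empty — regression defined)
  G \ add = {in(p4,t1), pkg_at(p3,gate)} \ {in(p4,t1)} = {pkg_at(p3,gate)}
  ∪ pre   = {pkg_at(p3,gate)} ∪ {pkg_at(p4,portB), truck_at(t1,portB)}
          = {pkg_at(p3,gate), pkg_at(p4,portB), truck_at(t1,portB)}

== RESULT ==
["pkg_at(p3,gate)", "pkg_at(p4,portB)", "truck_at(t1,portB)"]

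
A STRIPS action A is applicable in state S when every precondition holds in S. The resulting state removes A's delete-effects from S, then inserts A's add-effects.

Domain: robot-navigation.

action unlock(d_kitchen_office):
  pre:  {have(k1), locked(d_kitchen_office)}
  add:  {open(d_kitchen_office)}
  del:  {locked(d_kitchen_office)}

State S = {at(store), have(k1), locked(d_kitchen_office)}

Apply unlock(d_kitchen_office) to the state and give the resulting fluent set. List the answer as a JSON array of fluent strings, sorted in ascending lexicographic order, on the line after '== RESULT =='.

Compute (S \ del) ∪ add:
  pre ⊆ S: {have(k1), locked(d_kitchen_office)} ⊆ S  — applicable
  S \ del = {at(store), have(k1)}
  ∪ add   = {at(store), have(k1), open(d_kitchen_office)}

== RESULT ==
["at(store)", "have(k1)", "open(d_kitchen_office)"]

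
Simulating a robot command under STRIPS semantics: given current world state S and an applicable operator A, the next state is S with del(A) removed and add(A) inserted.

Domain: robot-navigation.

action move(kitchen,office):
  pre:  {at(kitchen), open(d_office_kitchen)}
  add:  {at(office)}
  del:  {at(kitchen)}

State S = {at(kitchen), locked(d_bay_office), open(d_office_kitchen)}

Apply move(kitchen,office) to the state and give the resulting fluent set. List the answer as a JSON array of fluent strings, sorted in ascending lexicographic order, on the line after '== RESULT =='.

Compute (S \ del) ∪ add:
  pre ⊆ S: {at(kitchen), open(d_office_kitchen)} ⊆ S  — applicable
  S \ del = {locked(d_bay_office), open(d_office_kitchen)}
  ∪ add   = {at(office), locked(d_bay_office), open(d_office_kitchen)}

== RESULT ==
["at(office)", "locked(d_bay_office)", "open(d_office_kitchen)"]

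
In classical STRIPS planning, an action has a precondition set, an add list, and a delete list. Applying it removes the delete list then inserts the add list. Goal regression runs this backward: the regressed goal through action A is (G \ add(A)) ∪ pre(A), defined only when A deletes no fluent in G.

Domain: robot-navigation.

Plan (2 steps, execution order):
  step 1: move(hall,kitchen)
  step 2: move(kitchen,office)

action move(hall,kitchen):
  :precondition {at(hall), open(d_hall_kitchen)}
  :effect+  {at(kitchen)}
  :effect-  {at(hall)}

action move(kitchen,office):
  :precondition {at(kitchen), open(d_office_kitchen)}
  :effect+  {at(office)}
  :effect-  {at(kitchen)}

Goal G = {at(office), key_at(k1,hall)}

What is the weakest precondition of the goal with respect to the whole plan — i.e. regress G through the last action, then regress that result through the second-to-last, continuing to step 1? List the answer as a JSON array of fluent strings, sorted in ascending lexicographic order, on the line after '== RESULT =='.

Work backward from the goal:
  through step 2 (move(kitchen,office)): drop {at(office)}, keep {key_at(k1,hall)}, require {at(kitchen), open(d_office_kitchen)}
    → {at(kitchen), key_at(k1,hall), open(d_office_kitchen)}
  through step 1 (move(hall,kitchen)): drop {at(kitchen)}, keep {key_at(k1,hall), open(d_office_kitchen)}, require {at(hall), open(d_hall_kitchen)}
    → {at(hall), key_at(k1,hall), open(d_hall_kitchen), open(d_office_kitchen)}

== RESULT ==
["at(hall)", "key_at(k1,hall)", "open(d_hall_kitchen)", "open(d_office_kitchen)"]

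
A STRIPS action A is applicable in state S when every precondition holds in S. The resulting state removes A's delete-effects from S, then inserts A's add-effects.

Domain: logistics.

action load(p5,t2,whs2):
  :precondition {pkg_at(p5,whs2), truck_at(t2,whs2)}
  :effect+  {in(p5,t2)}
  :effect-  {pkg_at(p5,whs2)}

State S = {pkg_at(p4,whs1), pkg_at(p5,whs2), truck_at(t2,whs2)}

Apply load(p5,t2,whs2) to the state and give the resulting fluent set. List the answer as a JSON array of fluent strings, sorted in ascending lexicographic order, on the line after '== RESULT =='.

Progress:
  pre ⊆ S: {pkg_at(p5,whs2), truck_at(t2,whs2)} ⊆ S  — applicable
  S \ del = {pkg_at(p4,whs1), truck_at(t2,whs2)}
  ∪ add   = {in(p5,t2), pkg_at(p4,whs1), truck_at(t2,whs2)}

== RESULT ==
["in(p5,t2)", "pkg_at(p4,whs1)", "truck_at(t2,whs2)"]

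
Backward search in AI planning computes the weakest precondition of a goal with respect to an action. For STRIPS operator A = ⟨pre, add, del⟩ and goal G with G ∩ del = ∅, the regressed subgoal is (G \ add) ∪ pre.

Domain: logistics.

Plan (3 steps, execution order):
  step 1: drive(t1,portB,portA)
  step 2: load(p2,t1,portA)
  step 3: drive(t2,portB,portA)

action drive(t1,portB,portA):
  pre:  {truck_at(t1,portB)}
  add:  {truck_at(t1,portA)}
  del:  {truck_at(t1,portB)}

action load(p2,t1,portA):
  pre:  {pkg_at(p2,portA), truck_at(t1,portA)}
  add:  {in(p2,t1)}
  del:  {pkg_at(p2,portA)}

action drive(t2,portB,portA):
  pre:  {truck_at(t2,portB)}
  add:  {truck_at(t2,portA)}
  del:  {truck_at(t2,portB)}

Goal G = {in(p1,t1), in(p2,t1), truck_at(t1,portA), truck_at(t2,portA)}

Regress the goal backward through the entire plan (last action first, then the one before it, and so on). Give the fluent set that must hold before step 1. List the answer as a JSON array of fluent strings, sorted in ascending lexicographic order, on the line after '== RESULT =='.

Work backward from the goal:
  through step 3 (drive(t2,portB,portA)): drop {truck_at(t2,portA)}, keep {in(p1,t1), in(p2,t1), truck_at(t1,portA)}, require {truck_at(t2,portB)}
    → {in(p1,t1), in(p2,t1), truck_at(t1,portA), truck_at(t2,portB)}
  through step 2 (load(p2,t1,portA)): drop {in(p2,t1)}, keep {in(p1,t1), truck_at(t1,portA), truck_at(t2,portB)}, require {pkg_at(p2,portA), truck_at(t1,portA)}
    → {in(p1,t1), pkg_at(p2,portA), truck_at(t1,portA), truck_at(t2,portB)}
  through step 1 (drive(t1,portB,portA)): drop {truck_at(t1,portA)}, keep {in(p1,t1), pkg_at(p2,portA), truck_at(t2,portB)}, require {truck_at(t1,portB)}
    → {in(p1,t1), pkg_at(p2,portA), truck_at(t1,portB), truck_at(t2,portB)}

== RESULT ==
["in(p1,t1)", "pkg_at(p2,portA)", "truck_at(t1,portB)", "truck_at(t2,portB)"]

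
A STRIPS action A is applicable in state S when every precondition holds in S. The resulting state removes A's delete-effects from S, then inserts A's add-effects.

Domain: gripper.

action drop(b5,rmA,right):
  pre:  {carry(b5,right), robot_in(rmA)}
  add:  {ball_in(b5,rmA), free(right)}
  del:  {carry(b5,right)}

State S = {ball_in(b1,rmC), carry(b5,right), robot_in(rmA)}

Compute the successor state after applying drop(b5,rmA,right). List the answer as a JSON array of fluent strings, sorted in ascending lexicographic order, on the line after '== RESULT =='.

Progress:
  pre ⊆ S: {carry(b5,right), robot_in(rmA)} ⊆ S  — applicable
  S \ del = {ball_in(b1,rmC), robot_in(rmA)}
  ∪ add   = {ball_in(b1,rmC), ball_in(b5,rmA), free(right), robot_in(rmA)}

== RESULT ==
["ball_in(b1,rmC)", "ball_in(b5,rmA)", "free(right)", "robot_in(rmA)"]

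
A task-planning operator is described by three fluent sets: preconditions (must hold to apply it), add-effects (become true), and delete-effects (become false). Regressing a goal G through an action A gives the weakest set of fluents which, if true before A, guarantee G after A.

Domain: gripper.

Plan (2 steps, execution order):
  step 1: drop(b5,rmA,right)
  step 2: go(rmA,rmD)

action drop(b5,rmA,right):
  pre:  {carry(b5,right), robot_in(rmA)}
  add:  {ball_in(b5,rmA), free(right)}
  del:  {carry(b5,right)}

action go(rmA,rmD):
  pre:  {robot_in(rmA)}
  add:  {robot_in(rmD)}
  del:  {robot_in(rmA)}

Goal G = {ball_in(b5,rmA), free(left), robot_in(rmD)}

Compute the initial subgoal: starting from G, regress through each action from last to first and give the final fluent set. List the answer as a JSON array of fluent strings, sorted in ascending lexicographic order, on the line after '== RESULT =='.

Work backward from the goal:
  through step 2 (go(rmA,rmD)): drop {robot_in(rmD)}, keep {ball_in(b5,rmA), free(left)}, require {robot_in(rmA)}
    → {ball_in(b5,rmA), free(left), robot_in(rmA)}
  through step 1 (drop(b5,rmA,right)): drop {ball_in(b5,rmA)}, keep {free(left), robot_in(rmA)}, require {carry(b5,right), robot_in(rmA)}
    → {carry(b5,right), free(left), robot_in(rmA)}

== RESULT ==
["carry(b5,right)", "free(left)", "robot_in(rmA)"]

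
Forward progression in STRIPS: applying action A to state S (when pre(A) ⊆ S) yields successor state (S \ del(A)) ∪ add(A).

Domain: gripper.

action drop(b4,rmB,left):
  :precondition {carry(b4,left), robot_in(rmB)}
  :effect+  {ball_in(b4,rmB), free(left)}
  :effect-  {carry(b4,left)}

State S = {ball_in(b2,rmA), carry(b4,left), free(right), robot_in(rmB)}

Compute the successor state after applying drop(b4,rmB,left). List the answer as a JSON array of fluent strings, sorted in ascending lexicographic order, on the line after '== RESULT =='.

Progress:
  pre ⊆ S: {carry(b4,left), robot_in(rmB)} ⊆ S  — applicable
  S \ del = {ball_in(b2,rmA), free(right), robot_in(rmB)}
  ∪ add   = {ball_in(b2,rmA), ball_in(b4,rmB), free(left), free(right), robot_in(rmB)}

== RESULT ==
["ball_in(b2,rmA)", "ball_in(b4,rmB)", "free(left)", "free(right)", "robot_in(rmB)"]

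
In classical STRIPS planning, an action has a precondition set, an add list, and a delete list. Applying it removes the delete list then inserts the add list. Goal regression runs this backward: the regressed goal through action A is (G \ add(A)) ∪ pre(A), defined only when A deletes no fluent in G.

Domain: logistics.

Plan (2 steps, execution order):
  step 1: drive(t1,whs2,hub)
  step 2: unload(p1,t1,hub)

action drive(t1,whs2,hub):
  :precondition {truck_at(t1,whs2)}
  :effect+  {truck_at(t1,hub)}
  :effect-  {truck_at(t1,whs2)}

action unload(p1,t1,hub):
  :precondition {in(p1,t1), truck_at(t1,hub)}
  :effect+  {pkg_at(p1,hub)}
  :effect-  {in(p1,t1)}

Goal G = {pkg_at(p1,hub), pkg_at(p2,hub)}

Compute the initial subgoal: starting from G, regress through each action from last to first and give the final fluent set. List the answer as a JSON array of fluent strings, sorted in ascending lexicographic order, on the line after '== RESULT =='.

Regress step by step:
  through step 2 (unload(p1,t1,hub)): drop {pkg_at(p1,hub)}, keep {pkg_at(p2,hub)}, require {in(p1,t1), truck_at(t1,hub)}
    → {in(p1,t1), pkg_at(p2,hub), truck_at(t1,hub)}
  through step 1 (drive(t1,whs2,hub)): drop {truck_at(t1,hub)}, keep {in(p1,t1), pkg_at(p2,hub)}, require {truck_at(t1,whs2)}
    → {in(p1,t1), pkg_at(p2,hub), truck_at(t1,whs2)}

== RESULT ==
["in(p1,t1)", "pkg_at(p2,hub)", "truck_at(t1,whs2)"]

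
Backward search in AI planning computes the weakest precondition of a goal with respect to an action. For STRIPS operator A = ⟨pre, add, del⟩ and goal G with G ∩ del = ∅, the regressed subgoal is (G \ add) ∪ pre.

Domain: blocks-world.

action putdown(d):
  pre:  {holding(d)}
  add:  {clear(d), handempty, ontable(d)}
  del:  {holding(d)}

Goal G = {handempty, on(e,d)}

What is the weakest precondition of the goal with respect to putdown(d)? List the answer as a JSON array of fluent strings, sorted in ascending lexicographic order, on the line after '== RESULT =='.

Compute (G \ add) ∪ pre:
  G ∩ del = {}  (empty — regression defined)
  G \ add = {handempty, on(e,d)} \ {clear(d), handempty, ontable(d)} = {on(e,d)}
  ∪ pre   = {on(e,d)} ∪ {holding(d)}
          = {holding(d), on(e,d)}

== RESULT ==
["holding(d)", "on(e,d)"]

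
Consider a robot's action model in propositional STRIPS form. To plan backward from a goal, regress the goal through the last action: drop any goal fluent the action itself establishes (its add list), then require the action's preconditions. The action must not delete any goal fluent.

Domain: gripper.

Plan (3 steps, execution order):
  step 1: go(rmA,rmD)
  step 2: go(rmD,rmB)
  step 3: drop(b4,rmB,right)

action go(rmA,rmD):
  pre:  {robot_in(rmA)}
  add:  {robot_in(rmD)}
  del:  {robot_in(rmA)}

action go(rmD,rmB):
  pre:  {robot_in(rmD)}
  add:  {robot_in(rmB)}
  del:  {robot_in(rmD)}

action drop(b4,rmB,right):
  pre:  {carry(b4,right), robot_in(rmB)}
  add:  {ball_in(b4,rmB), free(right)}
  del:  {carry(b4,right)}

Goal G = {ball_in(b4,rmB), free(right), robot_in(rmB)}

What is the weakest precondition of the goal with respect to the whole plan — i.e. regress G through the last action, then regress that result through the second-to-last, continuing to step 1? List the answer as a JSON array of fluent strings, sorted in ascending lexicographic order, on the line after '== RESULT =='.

Regress step by step:
  through step 3 (drop(b4,rmB,right)): drop {ball_in(b4,rmB), free(right)}, keep {robot_in(rmB)}, require {carry(b4,right), robot_in(rmB)}
    → {carry(b4,right), robot_in(rmB)}
  through step 2 (go(rmD,rmB)): drop {robot_in(rmB)}, keep {carry(b4,right)}, require {robot_in(rmD)}
    → {carry(b4,right), robot_in(rmD)}
  through step 1 (go(rmA,rmD)): drop {robot_in(rmD)}, keep {carry(b4,right)}, require {robot_in(rmA)}
    → {carry(b4,right), robot_in(rmA)}

== RESULT ==
["carry(b4,right)", "robot_in(rmA)"]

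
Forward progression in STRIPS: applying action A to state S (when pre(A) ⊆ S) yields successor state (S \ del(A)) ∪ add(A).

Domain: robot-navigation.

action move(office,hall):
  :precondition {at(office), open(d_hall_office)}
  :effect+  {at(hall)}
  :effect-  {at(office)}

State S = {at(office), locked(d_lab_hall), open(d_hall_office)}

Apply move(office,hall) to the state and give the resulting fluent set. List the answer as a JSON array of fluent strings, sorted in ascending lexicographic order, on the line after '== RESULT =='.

Compute (S \ del) ∪ add:
  pre ⊆ S: {at(office), open(d_hall_office)} ⊆ S  — applicable
  S \ del = {locked(d_lab_hall), open(d_hall_office)}
  ∪ add   = {at(hall), locked(d_lab_hall), open(d_hall_office)}

== RESULT ==
["at(hall)", "locked(d_lab_hall)", "open(d_hall_office)"]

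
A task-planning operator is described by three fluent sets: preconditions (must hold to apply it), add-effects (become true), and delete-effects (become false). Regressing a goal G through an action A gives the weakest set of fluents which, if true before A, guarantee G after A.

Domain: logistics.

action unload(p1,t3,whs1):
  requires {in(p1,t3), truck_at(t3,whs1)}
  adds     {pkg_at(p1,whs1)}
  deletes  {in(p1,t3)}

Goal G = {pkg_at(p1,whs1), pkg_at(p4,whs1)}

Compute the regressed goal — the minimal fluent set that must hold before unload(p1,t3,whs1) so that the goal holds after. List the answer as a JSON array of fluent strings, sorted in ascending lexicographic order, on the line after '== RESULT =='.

Regress:
  G ∩ del = {}  (empty — regression defined)
  G \ add = {pkg_at(p1,whs1), pkg_at(p4,whs1)} \ {pkg_at(p1,whs1)} = {pkg_at(p4,whs1)}
  ∪ pre   = {pkg_at(p4,whs1)} ∪ {in(p1,t3), truck_at(t3,whs1)}
          = {in(p1,t3), pkg_at(p4,whs1), truck_at(t3,whs1)}

== RESULT ==
["in(p1,t3)", "pkg_at(p4,whs1)", "truck_at(t3,whs1)"]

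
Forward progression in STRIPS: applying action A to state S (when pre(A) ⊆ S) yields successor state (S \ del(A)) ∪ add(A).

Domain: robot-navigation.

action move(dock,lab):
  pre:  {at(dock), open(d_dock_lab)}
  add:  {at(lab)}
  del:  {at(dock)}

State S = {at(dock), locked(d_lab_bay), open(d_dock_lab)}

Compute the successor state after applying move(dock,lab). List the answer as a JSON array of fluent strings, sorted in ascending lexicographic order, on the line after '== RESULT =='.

Progress:
  pre ⊆ S: {at(dock), open(d_dock_lab)} ⊆ S  — applicable
  S \ del = {locked(d_lab_bay), open(d_dock_lab)}
  ∪ add   = {at(lab), locked(d_lab_bay), open(d_dock_lab)}

== RESULT ==
["at(lab)", "locked(d_lab_bay)", "open(d_dock_lab)"]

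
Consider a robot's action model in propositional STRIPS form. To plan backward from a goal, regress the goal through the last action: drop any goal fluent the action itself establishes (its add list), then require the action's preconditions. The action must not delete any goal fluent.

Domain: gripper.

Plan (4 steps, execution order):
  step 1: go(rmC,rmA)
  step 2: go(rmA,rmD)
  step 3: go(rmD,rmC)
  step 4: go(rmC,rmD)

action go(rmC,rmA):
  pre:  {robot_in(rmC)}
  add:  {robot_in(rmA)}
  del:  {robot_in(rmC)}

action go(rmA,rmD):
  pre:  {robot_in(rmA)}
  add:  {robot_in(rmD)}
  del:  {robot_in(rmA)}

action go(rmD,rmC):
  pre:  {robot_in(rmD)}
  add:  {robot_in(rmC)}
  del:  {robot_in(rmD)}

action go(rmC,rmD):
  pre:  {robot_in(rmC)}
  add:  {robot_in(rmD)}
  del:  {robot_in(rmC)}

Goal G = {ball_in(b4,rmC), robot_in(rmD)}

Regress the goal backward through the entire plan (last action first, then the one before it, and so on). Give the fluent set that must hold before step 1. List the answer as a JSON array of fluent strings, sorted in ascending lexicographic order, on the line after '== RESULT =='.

Regress step by step:
  through step 4 (go(rmC,rmD)): drop {robot_in(rmD)}, keep {ball_in(b4,rmC)}, require {robot_in(rmC)}
    → {ball_in(b4,rmC), robot_in(rmC)}
  through step 3 (go(rmD,rmC)): drop {robot_in(rmC)}, keep {ball_in(b4,rmC)}, require {robot_in(rmD)}
    → {ball_in(b4,rmC), robot_in(rmD)}
  through step 2 (go(rmA,rmD)): drop {robot_in(rmD)}, keep {ball_in(b4,rmC)}, require {robot_in(rmA)}
    → {ball_in(b4,rmC), robot_in(rmA)}
  through step 1 (go(rmC,rmA)): drop {robot_in(rmA)}, keep {ball_in(b4,rmC)}, require {robot_in(rmC)}
    → {ball_in(b4,rmC), robot_in(rmC)}

== RESULT ==
["ball_in(b4,rmC)", "robot_in(rmC)"]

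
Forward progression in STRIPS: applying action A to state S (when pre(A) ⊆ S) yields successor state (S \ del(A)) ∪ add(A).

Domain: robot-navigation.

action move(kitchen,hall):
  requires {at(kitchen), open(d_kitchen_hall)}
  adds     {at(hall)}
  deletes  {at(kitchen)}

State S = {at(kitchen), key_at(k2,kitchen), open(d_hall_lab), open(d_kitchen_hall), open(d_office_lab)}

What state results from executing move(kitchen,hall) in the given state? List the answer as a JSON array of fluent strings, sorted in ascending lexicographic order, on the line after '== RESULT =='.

Progress:
  pre ⊆ S: {at(kitchen), open(d_kitchen_hall)} ⊆ S  — applicable
  S \ del = {key_at(k2,kitchen), open(d_hall_lab), open(d_kitchen_hall), open(d_office_lab)}
  ∪ add   = {at(hall), key_at(k2,kitchen), open(d_hall_lab), open(d_kitchen_hall), open(d_office_lab)}

== RESULT ==
["at(hall)", "key_at(k2,kitchen)", "open(d_hall_lab)", "open(d_kitchen_hall)", "open(d_office_lab)"]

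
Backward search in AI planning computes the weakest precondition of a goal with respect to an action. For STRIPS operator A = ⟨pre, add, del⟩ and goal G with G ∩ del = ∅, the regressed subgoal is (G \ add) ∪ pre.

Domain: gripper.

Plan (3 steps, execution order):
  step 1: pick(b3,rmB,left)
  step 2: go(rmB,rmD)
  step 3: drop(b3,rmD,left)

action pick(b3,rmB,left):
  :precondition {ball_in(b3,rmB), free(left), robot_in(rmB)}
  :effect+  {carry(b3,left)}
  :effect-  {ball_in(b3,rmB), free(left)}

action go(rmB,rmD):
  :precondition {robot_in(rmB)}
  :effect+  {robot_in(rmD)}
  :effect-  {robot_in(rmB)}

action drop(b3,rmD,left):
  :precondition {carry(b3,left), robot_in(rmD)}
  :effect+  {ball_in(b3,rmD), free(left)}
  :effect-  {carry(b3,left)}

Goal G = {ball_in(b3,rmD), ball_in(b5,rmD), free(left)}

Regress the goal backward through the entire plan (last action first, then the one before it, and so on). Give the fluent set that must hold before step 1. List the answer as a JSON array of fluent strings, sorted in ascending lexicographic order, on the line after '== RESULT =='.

Work backward from the goal:
  through step 3 (drop(b3,rmD,left)): drop {ball_in(b3,rmD), free(left)}, keep {ball_in(b5,rmD)}, require {carry(b3,left), robot_in(rmD)}
    → {ball_in(b5,rmD), carry(b3,left), robot_in(rmD)}
  through step 2 (go(rmB,rmD)): drop {robot_in(rmD)}, keep {ball_in(b5,rmD), carry(b3,left)}, require {robot_in(rmB)}
    → {ball_in(b5,rmD), carry(b3,left), robot_in(rmB)}
  through step 1 (pick(b3,rmB,left)): drop {carry(b3,left)}, keep {ball_in(b5,rmD), robot_in(rmB)}, require {ball_in(b3,rmB), free(left), robot_in(rmB)}
    → {ball_in(b3,rmB), ball_in(b5,rmD), free(left), robot_in(rmB)}

== RESULT ==
["ball_in(b3,rmB)", "ball_in(b5,rmD)", "free(left)", "robot_in(rmB)"]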